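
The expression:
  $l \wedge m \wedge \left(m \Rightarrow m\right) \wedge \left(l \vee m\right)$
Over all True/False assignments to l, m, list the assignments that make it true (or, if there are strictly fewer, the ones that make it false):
is true only for:
  l=True, m=True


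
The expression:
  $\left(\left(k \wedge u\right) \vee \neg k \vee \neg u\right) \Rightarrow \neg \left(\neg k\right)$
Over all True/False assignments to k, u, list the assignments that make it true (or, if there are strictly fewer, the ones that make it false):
is true only for:
  k=True, u=False;
  k=True, u=True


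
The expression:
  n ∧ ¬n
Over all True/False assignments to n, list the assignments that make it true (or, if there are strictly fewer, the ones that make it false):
is never true.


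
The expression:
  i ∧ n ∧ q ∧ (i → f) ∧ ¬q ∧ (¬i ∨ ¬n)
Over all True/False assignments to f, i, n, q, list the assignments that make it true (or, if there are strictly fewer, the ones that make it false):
is never true.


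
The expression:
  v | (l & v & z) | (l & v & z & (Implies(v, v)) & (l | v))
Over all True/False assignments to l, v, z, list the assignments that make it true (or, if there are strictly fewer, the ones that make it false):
is true only for:
  l=False, v=True, z=False;
  l=False, v=True, z=True;
  l=True, v=True, z=False;
  l=True, v=True, z=True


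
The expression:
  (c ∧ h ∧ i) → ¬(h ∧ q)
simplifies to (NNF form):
¬c ∨ ¬h ∨ ¬i ∨ ¬q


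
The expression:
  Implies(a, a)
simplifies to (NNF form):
True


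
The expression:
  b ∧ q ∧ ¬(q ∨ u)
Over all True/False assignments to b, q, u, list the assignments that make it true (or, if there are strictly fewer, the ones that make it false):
is never true.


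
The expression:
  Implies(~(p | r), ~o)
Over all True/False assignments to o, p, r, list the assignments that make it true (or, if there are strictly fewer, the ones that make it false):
is false only for:
  o=True, p=False, r=False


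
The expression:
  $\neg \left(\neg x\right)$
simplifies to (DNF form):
$x$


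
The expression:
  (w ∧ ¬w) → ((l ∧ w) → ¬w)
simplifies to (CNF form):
True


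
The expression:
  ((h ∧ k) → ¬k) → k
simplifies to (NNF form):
k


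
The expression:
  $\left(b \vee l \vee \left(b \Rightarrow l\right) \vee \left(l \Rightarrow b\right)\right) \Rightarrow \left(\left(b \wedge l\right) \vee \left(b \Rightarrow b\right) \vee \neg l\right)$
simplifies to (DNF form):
$\text{True}$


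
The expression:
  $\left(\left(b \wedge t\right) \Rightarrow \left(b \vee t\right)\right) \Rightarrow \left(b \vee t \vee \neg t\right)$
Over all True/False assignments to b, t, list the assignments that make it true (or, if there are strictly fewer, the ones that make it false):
is always true.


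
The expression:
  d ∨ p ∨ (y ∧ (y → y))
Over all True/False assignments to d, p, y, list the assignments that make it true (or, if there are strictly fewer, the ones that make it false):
is false only for:
  d=False, p=False, y=False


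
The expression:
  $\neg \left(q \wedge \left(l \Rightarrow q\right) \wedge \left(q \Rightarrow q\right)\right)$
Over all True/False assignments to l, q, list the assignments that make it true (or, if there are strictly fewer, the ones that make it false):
is true only for:
  l=False, q=False;
  l=True, q=False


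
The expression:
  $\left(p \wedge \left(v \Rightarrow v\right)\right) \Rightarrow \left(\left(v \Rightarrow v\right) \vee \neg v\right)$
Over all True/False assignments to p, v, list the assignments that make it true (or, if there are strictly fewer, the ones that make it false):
is always true.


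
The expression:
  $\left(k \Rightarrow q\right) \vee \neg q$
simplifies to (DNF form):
$\text{True}$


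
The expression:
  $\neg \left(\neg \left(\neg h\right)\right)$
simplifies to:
$\neg h$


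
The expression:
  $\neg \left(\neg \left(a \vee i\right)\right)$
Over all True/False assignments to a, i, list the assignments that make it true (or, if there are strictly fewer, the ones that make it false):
is false only for:
  a=False, i=False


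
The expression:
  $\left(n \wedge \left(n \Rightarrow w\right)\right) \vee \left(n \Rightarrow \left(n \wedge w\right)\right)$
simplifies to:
$w \vee \neg n$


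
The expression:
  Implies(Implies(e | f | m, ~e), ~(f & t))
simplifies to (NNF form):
e | ~f | ~t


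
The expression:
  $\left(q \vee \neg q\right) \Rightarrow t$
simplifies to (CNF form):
$t$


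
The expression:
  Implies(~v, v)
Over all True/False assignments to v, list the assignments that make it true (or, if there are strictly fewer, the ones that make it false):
is true only for:
  v=True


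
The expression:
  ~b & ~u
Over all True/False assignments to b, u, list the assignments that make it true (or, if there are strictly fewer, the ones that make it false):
is true only for:
  b=False, u=False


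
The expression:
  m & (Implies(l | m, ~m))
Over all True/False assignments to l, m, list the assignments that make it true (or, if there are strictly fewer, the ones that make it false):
is never true.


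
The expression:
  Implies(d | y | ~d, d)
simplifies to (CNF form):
d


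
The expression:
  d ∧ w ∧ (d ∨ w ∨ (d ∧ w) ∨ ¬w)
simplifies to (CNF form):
d ∧ w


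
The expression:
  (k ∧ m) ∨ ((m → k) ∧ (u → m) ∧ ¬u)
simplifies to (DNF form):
(k ∧ m) ∨ (¬m ∧ ¬u)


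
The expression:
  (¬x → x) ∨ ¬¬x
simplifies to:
x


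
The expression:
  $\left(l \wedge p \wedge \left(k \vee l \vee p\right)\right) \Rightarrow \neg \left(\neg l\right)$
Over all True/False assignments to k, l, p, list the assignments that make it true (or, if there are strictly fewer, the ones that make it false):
is always true.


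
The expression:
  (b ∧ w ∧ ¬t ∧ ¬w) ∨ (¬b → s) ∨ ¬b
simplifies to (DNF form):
True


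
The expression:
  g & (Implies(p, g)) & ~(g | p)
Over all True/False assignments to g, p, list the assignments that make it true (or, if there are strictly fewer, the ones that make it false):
is never true.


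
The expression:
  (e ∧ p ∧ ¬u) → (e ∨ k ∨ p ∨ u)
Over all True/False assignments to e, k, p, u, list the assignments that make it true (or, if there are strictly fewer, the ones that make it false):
is always true.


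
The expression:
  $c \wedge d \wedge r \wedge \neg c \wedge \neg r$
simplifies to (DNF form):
$\text{False}$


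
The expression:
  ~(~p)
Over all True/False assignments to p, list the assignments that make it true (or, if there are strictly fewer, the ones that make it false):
is true only for:
  p=True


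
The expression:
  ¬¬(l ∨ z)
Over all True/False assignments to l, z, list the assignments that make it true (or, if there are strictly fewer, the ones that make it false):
is false only for:
  l=False, z=False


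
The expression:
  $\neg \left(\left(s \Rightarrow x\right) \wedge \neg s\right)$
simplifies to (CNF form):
$s$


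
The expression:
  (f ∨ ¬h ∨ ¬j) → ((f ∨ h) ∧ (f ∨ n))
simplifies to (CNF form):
(f ∨ h) ∧ (f ∨ j ∨ n)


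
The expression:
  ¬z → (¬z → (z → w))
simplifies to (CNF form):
True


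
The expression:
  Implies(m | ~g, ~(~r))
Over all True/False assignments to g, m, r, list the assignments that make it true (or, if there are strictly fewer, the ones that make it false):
is false only for:
  g=False, m=False, r=False;
  g=False, m=True, r=False;
  g=True, m=True, r=False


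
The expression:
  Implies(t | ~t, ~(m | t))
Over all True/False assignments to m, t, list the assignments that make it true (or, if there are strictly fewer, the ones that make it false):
is true only for:
  m=False, t=False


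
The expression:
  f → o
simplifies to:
o ∨ ¬f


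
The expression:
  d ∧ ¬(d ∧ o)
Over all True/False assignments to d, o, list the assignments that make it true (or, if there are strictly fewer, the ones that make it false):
is true only for:
  d=True, o=False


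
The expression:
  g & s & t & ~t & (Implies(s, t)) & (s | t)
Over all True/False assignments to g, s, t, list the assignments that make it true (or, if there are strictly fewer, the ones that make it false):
is never true.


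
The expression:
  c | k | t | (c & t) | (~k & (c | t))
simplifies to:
c | k | t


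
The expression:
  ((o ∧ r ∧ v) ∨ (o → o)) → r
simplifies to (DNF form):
r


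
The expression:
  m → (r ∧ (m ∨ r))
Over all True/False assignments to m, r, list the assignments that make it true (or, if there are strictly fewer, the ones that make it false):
is false only for:
  m=True, r=False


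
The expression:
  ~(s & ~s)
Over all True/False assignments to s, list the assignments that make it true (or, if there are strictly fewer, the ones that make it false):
is always true.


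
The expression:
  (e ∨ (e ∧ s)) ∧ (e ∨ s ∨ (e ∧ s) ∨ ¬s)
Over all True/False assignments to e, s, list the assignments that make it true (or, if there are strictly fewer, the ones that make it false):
is true only for:
  e=True, s=False;
  e=True, s=True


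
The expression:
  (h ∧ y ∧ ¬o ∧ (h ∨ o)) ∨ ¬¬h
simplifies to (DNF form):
h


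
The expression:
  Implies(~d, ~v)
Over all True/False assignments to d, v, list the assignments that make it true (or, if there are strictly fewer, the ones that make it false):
is false only for:
  d=False, v=True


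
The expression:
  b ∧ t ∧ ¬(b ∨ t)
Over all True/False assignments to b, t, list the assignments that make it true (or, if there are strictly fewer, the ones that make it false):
is never true.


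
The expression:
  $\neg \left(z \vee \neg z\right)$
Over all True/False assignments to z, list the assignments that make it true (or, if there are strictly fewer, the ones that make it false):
is never true.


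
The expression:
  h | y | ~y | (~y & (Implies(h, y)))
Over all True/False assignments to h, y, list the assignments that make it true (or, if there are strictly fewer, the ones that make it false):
is always true.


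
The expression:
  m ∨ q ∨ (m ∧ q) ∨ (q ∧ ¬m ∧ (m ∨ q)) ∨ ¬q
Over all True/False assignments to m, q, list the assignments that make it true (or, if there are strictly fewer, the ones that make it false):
is always true.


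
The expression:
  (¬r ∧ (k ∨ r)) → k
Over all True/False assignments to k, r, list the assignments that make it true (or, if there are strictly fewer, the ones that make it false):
is always true.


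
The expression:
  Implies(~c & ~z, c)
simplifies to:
c | z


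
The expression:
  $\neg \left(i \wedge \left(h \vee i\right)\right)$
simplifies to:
$\neg i$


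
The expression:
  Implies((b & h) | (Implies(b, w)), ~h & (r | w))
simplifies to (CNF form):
~h & (b | r | w)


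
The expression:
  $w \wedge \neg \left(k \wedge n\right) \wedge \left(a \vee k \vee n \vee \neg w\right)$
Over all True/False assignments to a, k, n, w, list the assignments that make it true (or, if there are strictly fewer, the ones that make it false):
is true only for:
  a=False, k=False, n=True, w=True;
  a=False, k=True, n=False, w=True;
  a=True, k=False, n=False, w=True;
  a=True, k=False, n=True, w=True;
  a=True, k=True, n=False, w=True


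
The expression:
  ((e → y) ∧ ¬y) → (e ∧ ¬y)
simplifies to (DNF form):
e ∨ y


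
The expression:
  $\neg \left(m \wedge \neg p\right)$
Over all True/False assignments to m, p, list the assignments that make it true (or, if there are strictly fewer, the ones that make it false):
is false only for:
  m=True, p=False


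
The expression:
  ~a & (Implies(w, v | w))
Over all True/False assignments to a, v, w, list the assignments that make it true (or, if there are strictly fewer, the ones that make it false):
is true only for:
  a=False, v=False, w=False;
  a=False, v=False, w=True;
  a=False, v=True, w=False;
  a=False, v=True, w=True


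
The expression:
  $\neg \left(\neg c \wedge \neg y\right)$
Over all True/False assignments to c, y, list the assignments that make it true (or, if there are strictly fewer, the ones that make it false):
is false only for:
  c=False, y=False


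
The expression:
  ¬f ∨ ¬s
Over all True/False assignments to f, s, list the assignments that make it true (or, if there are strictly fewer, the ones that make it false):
is false only for:
  f=True, s=True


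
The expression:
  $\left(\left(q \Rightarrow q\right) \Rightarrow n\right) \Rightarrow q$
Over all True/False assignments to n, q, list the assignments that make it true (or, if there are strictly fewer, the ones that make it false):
is false only for:
  n=True, q=False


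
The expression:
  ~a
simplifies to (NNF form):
~a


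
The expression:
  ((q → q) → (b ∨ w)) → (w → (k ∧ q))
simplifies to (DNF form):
(k ∧ q) ∨ ¬w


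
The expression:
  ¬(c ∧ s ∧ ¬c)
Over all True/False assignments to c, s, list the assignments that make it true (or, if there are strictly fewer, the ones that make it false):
is always true.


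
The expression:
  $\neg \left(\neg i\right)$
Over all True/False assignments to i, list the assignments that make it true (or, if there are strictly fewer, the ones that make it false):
is true only for:
  i=True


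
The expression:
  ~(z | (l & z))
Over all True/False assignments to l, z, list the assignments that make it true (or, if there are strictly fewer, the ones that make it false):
is true only for:
  l=False, z=False;
  l=True, z=False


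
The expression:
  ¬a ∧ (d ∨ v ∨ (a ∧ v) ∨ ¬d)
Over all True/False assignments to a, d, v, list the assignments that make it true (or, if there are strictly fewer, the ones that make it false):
is true only for:
  a=False, d=False, v=False;
  a=False, d=False, v=True;
  a=False, d=True, v=False;
  a=False, d=True, v=True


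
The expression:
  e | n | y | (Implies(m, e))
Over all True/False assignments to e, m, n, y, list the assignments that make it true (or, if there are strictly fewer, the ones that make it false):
is false only for:
  e=False, m=True, n=False, y=False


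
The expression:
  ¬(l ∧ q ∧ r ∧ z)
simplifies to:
¬l ∨ ¬q ∨ ¬r ∨ ¬z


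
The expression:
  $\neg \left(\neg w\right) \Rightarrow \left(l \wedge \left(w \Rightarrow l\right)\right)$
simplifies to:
$l \vee \neg w$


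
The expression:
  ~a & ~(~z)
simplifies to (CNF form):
z & ~a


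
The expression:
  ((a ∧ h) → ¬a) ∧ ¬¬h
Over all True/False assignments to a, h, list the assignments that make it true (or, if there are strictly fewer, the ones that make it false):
is true only for:
  a=False, h=True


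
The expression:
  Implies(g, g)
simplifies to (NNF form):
True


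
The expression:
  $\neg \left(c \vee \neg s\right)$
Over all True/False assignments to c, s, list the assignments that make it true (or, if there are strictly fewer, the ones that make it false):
is true only for:
  c=False, s=True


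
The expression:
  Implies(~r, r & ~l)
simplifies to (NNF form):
r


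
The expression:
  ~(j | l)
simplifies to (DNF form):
~j & ~l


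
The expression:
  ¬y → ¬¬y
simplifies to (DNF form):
y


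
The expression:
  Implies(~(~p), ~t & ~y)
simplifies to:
~p | (~t & ~y)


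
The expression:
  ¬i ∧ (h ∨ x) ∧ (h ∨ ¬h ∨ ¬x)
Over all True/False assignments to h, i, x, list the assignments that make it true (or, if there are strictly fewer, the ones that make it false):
is true only for:
  h=False, i=False, x=True;
  h=True, i=False, x=False;
  h=True, i=False, x=True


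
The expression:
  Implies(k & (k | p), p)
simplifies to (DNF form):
p | ~k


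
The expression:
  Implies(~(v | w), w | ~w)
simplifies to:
True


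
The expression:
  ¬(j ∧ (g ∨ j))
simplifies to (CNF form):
¬j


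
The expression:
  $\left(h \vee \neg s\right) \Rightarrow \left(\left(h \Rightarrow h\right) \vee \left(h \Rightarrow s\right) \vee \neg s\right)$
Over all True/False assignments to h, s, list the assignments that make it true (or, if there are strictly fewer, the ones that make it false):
is always true.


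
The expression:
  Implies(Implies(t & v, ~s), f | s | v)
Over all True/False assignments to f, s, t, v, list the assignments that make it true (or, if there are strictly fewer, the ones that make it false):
is false only for:
  f=False, s=False, t=False, v=False;
  f=False, s=False, t=True, v=False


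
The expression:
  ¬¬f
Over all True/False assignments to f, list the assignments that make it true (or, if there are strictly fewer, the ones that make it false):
is true only for:
  f=True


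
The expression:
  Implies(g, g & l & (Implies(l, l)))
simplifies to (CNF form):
l | ~g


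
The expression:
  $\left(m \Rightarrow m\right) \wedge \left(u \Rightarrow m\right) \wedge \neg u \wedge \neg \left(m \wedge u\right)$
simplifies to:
$\neg u$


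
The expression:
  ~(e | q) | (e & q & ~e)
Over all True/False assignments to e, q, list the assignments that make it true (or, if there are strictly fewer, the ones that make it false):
is true only for:
  e=False, q=False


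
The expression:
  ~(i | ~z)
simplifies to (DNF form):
z & ~i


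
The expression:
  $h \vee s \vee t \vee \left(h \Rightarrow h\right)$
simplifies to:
$\text{True}$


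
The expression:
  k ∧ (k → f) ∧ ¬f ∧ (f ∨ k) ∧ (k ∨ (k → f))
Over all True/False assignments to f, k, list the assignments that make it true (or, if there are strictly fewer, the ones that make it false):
is never true.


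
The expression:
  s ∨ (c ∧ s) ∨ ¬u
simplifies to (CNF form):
s ∨ ¬u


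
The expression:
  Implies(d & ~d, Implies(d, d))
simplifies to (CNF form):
True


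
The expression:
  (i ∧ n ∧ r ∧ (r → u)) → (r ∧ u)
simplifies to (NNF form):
True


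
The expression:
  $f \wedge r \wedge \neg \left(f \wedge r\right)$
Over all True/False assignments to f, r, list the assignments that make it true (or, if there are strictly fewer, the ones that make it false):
is never true.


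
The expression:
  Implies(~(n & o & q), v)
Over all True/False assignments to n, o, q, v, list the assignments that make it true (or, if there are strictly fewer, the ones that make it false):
is false only for:
  n=False, o=False, q=False, v=False;
  n=False, o=False, q=True, v=False;
  n=False, o=True, q=False, v=False;
  n=False, o=True, q=True, v=False;
  n=True, o=False, q=False, v=False;
  n=True, o=False, q=True, v=False;
  n=True, o=True, q=False, v=False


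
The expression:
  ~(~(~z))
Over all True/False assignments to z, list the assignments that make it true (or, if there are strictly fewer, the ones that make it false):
is true only for:
  z=False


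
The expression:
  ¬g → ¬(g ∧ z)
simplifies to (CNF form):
True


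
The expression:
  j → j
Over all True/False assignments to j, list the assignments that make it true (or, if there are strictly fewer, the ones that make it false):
is always true.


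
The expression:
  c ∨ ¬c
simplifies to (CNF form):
True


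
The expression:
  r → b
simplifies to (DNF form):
b ∨ ¬r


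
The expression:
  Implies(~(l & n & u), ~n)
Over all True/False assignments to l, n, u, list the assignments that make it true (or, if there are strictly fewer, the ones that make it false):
is false only for:
  l=False, n=True, u=False;
  l=False, n=True, u=True;
  l=True, n=True, u=False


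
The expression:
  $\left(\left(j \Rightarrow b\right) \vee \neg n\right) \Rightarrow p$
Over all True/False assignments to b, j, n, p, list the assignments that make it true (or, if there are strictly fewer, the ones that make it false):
is false only for:
  b=False, j=False, n=False, p=False;
  b=False, j=False, n=True, p=False;
  b=False, j=True, n=False, p=False;
  b=True, j=False, n=False, p=False;
  b=True, j=False, n=True, p=False;
  b=True, j=True, n=False, p=False;
  b=True, j=True, n=True, p=False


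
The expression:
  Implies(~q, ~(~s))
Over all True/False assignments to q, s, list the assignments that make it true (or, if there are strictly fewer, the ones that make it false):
is false only for:
  q=False, s=False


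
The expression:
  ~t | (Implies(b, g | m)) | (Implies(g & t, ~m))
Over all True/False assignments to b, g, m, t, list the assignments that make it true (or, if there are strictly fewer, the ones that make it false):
is always true.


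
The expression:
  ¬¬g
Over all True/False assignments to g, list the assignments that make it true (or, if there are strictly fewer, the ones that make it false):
is true only for:
  g=True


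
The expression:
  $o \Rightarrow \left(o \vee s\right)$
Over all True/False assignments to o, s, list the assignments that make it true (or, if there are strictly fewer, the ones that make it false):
is always true.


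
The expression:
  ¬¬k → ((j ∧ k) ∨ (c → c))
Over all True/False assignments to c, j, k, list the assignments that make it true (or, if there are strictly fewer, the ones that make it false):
is always true.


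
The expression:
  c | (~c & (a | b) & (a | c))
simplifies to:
a | c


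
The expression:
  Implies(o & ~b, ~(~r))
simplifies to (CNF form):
b | r | ~o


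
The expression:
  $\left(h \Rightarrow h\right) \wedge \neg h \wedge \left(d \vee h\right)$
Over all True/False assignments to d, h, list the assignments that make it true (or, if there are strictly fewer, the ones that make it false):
is true only for:
  d=True, h=False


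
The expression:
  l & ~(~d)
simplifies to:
d & l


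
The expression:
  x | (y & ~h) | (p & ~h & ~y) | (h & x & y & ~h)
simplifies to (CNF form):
(x | ~h) & (p | x | y)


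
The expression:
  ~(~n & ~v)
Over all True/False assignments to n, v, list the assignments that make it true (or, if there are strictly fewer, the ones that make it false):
is false only for:
  n=False, v=False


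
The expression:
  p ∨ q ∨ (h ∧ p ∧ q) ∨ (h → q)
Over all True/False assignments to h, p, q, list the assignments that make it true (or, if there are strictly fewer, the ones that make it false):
is false only for:
  h=True, p=False, q=False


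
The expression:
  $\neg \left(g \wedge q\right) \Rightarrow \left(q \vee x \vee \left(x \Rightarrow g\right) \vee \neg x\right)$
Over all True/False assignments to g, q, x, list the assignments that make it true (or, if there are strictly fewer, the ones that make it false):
is always true.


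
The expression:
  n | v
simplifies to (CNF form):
n | v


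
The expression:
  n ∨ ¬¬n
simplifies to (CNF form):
n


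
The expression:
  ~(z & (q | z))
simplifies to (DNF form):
~z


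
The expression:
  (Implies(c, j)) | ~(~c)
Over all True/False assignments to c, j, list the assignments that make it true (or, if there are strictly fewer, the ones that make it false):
is always true.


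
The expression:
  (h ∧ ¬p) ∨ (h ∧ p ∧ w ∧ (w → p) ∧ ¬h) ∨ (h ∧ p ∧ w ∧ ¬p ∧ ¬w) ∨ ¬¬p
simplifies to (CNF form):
h ∨ p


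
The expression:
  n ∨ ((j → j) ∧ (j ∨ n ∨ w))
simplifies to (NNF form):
j ∨ n ∨ w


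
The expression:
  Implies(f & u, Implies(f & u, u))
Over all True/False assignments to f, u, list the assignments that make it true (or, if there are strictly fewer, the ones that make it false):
is always true.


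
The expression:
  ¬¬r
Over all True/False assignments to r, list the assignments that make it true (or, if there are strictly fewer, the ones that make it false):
is true only for:
  r=True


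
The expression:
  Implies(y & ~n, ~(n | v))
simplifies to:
n | ~v | ~y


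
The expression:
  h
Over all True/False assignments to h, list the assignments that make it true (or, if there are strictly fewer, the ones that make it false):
is true only for:
  h=True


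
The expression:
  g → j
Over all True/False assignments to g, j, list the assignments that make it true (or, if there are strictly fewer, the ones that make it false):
is false only for:
  g=True, j=False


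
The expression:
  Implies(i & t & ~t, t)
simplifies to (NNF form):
True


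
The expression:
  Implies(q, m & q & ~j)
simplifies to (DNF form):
~q | (m & ~j)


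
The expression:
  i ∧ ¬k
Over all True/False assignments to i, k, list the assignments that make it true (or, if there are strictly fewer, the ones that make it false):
is true only for:
  i=True, k=False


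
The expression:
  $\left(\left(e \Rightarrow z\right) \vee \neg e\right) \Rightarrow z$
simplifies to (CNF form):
$e \vee z$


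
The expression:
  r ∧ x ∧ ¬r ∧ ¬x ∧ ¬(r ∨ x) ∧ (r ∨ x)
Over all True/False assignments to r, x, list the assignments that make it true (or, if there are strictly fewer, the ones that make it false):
is never true.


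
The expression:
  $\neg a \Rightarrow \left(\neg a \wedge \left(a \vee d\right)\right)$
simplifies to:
$a \vee d$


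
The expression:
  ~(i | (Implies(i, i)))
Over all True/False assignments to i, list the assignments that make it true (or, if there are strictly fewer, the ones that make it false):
is never true.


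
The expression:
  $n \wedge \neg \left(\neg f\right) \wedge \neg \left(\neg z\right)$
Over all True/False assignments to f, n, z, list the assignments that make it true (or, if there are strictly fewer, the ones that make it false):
is true only for:
  f=True, n=True, z=True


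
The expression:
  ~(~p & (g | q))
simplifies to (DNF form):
p | (~g & ~q)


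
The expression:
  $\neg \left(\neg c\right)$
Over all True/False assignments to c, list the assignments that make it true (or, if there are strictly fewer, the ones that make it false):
is true only for:
  c=True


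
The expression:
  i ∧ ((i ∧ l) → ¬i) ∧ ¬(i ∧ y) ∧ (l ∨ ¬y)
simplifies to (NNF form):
i ∧ ¬l ∧ ¬y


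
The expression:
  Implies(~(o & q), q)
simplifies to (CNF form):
q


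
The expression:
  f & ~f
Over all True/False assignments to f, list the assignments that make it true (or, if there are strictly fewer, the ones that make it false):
is never true.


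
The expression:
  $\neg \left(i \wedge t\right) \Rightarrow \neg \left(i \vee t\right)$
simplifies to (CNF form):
$\left(i \vee \neg t\right) \wedge \left(t \vee \neg i\right)$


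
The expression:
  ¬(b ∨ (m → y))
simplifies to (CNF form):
m ∧ ¬b ∧ ¬y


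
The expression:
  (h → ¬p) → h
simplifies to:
h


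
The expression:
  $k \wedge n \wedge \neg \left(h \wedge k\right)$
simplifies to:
$k \wedge n \wedge \neg h$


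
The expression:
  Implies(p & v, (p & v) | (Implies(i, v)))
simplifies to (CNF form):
True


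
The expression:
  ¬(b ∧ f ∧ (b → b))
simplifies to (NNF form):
¬b ∨ ¬f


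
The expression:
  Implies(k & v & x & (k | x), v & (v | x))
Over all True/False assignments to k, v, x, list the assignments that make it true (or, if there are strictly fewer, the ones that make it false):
is always true.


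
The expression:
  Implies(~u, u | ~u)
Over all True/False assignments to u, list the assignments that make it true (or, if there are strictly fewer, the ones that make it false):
is always true.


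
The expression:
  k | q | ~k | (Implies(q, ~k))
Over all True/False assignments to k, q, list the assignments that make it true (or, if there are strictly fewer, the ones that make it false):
is always true.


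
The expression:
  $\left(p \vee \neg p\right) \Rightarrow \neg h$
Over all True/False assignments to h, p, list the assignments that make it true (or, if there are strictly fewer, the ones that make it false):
is true only for:
  h=False, p=False;
  h=False, p=True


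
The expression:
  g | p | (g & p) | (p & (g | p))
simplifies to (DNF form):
g | p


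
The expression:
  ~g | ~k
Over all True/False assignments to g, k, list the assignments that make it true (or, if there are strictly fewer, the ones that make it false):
is false only for:
  g=True, k=True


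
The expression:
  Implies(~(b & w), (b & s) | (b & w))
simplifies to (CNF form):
b & (s | w)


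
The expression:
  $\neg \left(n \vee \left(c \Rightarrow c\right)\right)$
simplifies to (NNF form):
$\text{False}$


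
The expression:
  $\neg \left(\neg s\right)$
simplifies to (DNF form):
$s$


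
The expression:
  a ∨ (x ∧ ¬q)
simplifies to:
a ∨ (x ∧ ¬q)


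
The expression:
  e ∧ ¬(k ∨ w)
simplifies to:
e ∧ ¬k ∧ ¬w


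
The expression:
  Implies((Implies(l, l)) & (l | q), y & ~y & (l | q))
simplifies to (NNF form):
~l & ~q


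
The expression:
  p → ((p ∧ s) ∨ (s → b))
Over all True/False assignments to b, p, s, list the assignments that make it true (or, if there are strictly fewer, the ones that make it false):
is always true.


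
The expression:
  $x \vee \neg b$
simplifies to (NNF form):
$x \vee \neg b$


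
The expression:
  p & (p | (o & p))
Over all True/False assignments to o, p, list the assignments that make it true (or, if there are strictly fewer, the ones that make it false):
is true only for:
  o=False, p=True;
  o=True, p=True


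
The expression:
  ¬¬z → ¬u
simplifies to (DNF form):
¬u ∨ ¬z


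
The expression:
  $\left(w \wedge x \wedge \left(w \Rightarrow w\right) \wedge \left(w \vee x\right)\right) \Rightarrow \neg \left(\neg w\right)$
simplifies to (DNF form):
$\text{True}$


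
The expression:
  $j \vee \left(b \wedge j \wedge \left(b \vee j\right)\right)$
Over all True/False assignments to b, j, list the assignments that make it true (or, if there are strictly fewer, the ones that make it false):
is true only for:
  b=False, j=True;
  b=True, j=True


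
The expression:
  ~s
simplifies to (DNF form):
~s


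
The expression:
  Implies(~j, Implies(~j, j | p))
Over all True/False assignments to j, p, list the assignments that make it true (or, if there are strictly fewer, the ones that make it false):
is false only for:
  j=False, p=False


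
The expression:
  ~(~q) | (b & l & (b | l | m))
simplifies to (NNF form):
q | (b & l)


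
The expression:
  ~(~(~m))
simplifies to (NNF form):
~m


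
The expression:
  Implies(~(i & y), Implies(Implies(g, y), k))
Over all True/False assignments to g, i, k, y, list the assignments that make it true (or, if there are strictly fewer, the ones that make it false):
is false only for:
  g=False, i=False, k=False, y=False;
  g=False, i=False, k=False, y=True;
  g=False, i=True, k=False, y=False;
  g=True, i=False, k=False, y=True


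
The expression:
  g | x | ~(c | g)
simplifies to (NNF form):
g | x | ~c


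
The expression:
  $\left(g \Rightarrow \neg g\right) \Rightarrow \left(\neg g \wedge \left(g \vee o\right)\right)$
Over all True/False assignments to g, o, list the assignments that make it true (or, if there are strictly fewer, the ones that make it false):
is false only for:
  g=False, o=False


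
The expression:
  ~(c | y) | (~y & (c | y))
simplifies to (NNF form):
~y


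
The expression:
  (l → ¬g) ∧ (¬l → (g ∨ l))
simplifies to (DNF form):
(g ∧ ¬l) ∨ (l ∧ ¬g)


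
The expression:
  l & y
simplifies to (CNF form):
l & y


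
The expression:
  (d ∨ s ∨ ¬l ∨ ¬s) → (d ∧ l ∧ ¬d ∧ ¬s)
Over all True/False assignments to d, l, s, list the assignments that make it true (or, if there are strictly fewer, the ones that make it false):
is never true.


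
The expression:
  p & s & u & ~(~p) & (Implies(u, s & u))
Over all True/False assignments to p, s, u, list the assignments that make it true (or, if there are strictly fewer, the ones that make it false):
is true only for:
  p=True, s=True, u=True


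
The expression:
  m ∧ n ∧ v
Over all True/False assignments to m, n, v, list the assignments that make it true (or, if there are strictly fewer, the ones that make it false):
is true only for:
  m=True, n=True, v=True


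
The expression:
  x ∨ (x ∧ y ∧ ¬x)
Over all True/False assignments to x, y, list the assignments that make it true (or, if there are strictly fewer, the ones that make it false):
is true only for:
  x=True, y=False;
  x=True, y=True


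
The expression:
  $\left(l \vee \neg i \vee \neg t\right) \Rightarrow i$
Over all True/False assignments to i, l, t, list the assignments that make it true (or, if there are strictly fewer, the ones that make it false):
is true only for:
  i=True, l=False, t=False;
  i=True, l=False, t=True;
  i=True, l=True, t=False;
  i=True, l=True, t=True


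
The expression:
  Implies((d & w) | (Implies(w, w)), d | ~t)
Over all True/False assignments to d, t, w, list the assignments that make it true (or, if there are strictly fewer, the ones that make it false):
is false only for:
  d=False, t=True, w=False;
  d=False, t=True, w=True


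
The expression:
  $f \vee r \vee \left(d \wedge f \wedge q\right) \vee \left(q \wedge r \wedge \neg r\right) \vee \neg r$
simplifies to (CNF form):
$\text{True}$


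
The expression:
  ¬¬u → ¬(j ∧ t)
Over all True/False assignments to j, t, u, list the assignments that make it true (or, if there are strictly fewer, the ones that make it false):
is false only for:
  j=True, t=True, u=True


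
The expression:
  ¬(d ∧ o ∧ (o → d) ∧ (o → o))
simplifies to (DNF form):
¬d ∨ ¬o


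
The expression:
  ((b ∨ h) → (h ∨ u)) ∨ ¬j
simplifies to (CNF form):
h ∨ u ∨ ¬b ∨ ¬j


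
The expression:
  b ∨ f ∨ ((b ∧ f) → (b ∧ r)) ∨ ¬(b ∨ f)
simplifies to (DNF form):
True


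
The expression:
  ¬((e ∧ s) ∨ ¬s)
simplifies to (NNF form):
s ∧ ¬e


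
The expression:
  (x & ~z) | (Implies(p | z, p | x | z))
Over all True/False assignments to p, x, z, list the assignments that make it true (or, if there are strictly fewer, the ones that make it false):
is always true.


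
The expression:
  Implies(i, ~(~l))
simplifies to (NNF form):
l | ~i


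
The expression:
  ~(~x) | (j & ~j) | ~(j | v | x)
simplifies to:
x | (~j & ~v)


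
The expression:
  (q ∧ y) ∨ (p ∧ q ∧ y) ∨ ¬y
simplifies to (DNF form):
q ∨ ¬y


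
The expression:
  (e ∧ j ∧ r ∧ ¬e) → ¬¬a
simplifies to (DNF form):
True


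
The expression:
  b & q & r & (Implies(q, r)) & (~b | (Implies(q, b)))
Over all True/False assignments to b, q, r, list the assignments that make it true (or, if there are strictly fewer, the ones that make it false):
is true only for:
  b=True, q=True, r=True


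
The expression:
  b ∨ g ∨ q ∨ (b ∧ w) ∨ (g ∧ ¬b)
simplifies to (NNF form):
b ∨ g ∨ q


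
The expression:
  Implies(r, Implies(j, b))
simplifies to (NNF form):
b | ~j | ~r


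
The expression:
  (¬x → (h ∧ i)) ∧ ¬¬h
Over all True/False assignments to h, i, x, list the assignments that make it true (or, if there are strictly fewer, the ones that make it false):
is true only for:
  h=True, i=False, x=True;
  h=True, i=True, x=False;
  h=True, i=True, x=True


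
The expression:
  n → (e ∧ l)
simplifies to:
(e ∧ l) ∨ ¬n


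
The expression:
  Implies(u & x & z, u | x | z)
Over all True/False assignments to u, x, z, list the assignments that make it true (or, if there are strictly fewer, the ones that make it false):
is always true.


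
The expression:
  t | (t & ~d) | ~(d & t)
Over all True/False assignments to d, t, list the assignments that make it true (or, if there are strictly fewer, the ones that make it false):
is always true.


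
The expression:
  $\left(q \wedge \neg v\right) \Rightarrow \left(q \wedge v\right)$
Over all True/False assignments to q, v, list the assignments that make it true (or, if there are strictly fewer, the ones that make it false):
is false only for:
  q=True, v=False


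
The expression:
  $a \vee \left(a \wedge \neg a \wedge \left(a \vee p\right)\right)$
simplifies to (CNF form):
$a$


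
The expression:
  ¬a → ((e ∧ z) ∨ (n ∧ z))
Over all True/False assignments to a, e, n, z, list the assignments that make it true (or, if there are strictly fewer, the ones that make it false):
is false only for:
  a=False, e=False, n=False, z=False;
  a=False, e=False, n=False, z=True;
  a=False, e=False, n=True, z=False;
  a=False, e=True, n=False, z=False;
  a=False, e=True, n=True, z=False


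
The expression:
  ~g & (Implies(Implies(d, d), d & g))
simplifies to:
False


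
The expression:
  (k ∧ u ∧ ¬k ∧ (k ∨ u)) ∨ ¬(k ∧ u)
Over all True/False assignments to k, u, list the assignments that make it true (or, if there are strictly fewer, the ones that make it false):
is false only for:
  k=True, u=True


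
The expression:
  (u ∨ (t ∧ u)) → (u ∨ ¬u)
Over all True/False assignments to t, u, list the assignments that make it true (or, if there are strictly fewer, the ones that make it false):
is always true.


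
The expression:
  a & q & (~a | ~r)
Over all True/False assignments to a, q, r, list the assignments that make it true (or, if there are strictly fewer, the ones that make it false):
is true only for:
  a=True, q=True, r=False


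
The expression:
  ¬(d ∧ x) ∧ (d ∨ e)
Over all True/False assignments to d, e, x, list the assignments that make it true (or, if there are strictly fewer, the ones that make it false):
is true only for:
  d=False, e=True, x=False;
  d=False, e=True, x=True;
  d=True, e=False, x=False;
  d=True, e=True, x=False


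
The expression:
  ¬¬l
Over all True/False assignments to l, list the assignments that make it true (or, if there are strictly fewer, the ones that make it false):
is true only for:
  l=True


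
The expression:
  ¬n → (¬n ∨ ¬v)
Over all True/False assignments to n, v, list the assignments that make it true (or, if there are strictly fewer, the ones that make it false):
is always true.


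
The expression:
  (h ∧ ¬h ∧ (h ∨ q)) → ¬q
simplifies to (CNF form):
True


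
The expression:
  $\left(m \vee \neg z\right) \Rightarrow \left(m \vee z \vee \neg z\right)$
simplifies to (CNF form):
$\text{True}$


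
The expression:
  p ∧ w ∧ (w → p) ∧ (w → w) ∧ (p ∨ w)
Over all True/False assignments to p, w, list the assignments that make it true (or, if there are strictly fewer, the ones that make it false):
is true only for:
  p=True, w=True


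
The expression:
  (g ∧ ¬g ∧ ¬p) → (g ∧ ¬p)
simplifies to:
True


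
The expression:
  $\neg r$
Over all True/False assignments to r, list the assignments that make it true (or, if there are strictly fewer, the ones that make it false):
is true only for:
  r=False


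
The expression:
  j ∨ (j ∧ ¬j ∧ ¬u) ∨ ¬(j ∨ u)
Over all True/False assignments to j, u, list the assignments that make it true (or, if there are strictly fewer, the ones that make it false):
is false only for:
  j=False, u=True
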